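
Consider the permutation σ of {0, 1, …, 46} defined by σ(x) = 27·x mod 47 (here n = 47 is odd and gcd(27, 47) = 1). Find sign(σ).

Orbit of 42 under x↦27x: [42, 6, 21, 3, 34, 25, 17]… (length divides ord_47(27)).
π_27 has 3 disjoint cycles with lengths [23, 23, 1] on {0,…,46}.
sign(π) = (−1)^{n − #cycles} = (−1)^{47−3} = (−1)^44 = +1.
(27|47)_J = +1 (Zolotarev's lemma cross-check).

+1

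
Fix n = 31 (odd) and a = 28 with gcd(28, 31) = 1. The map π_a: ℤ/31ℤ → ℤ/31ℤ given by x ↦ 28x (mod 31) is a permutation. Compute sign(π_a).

+1

Start at x=28: 28 → 9 → 4 → 19 → 5 → 16 → 14 → … (one orbit).
π_28 has 3 disjoint cycles with lengths [15, 15, 1] on {0,…,30}.
Σ(ℓ_i−1) = 31−3 = 28; sign = (−1)^28 = +1.
Check: (28/31) = +1 by Zolotarev.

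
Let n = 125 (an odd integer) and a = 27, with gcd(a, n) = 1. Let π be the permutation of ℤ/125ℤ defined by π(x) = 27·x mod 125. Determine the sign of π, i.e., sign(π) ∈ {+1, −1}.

-1

Start at x=123: 123 → 71 → 42 → 9 → 118 → 61 → 22 → … (one orbit).
4 cycles of lengths [100, 20, 4, 1].
4 cycles on 125: each ℓ→(−1)^(ℓ−1), product (−1)^121 = -1.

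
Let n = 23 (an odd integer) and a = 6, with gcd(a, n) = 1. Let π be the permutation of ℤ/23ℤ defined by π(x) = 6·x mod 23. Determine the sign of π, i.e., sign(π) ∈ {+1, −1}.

+1

Orbit of 8 under x↦6x: [8, 2, 12, 3, 18, 16, 4]… (length divides ord_23(6)).
Cycle type of π: 11×2 + 1; total 3 cycles.
3 cycles on 23: each ℓ→(−1)^(ℓ−1), product (−1)^20 = +1.
Via Zolotarev, sign(π_{6}) = (6|23) = +1.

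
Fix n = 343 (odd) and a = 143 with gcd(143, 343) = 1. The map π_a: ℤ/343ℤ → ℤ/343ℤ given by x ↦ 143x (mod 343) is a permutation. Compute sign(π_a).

Orbit of 132 under x↦143x: [132, 11, 201, 274, 80, 121, 153]… (length divides ord_343(143)).
π_143 has 4 disjoint cycles with lengths [294, 42, 6, 1] on {0,…,342}.
Σ(ℓ_i−1) = 343−4 = 339; sign = (−1)^339 = -1.

-1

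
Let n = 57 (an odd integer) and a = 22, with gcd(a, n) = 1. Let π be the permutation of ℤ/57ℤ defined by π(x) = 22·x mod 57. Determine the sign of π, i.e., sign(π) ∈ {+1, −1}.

-1

Start at x=4: 4 → 31 → 55 → 13 → 1 → 22 → 28 → … (one orbit).
The orbit structure of x ↦ 22x mod 57: 6 orbits of sizes [18, 18, 18, 1, 1, 1].
sign(π) = (−1)^{n − #cycles} = (−1)^{57−6} = (−1)^51 = -1.
Check: (22/57) = -1 by Zolotarev.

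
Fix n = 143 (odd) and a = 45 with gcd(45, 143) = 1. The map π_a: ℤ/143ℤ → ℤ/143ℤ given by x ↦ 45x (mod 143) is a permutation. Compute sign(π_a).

-1

Start at x=67: 67 → 12 → 111 → 133 → 122 → 56 → 89 → … (one orbit).
Decompose π into cycles: lengths [12, 12, 12, 12, 12, 12, 12, 12, 12, 12, 12, 1, 1, 1, 1, 1, 1, 1, 1, 1, 1, 1] (22 cycles, including the fixed point 0).
143 − 22 = 121 transpositions; sign(π) = (−1)^121 = -1.
(45|143)_J = -1 (Zolotarev's lemma cross-check).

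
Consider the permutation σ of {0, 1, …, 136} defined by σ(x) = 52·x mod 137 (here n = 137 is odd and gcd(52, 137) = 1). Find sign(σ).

-1

Orbit of 8 under x↦52x: [8, 5, 123, 94, 93, 41, 77]… (length divides ord_137(52)).
π_52 has 2 disjoint cycles with lengths [136, 1] on {0,…,136}.
2 cycles on 137: each ℓ→(−1)^(ℓ−1), product (−1)^135 = -1.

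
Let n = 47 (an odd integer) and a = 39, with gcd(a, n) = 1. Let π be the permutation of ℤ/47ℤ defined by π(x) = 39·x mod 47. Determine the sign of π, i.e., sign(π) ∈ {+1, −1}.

-1

Orbit of 32 under x↦39x: [32, 26, 27, 19, 36, 41, 1]… (length divides ord_47(39)).
Cycle lengths of π_39 on ℤ/47ℤ: [46, 1]; 2 cycles in total.
n − c = 47 − 2 = 45; sign = (−1)^45 = -1.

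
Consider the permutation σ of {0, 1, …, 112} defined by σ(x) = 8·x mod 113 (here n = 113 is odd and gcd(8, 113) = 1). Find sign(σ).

Start at x=99: 99 → 1 → 8 → 64 → 60 → 28 → 111 → … (one orbit).
Cycle lengths of π_8 on ℤ/113ℤ: [28, 28, 28, 28, 1]; 5 cycles in total.
With 5 cycles on 113 points, sign = (−1)^{113−5} = +1.
The Jacobi symbol (8|113) = +1 (Zolotarev) agrees.

+1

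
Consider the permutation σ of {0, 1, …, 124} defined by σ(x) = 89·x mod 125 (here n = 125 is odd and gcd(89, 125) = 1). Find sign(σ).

Trace 49: π^k(49) = [49, 111, 4, 106, 59, 1, 89] for k=0..6.
Cycle lengths of π_89 on ℤ/125ℤ: [50, 50, 10, 10, 2, 2, 1]; 7 cycles in total.
Σ(ℓ_i−1) = 125−7 = 118; sign = (−1)^118 = +1.

+1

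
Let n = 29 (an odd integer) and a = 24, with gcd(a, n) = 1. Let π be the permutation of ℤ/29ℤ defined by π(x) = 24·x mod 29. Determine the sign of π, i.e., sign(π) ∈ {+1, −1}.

Orbit of 16 under x↦24x: [16, 7, 23, 1, 24, 25, 20]… (length divides ord_29(24)).
Cycle lengths of π_24 on ℤ/29ℤ: [7, 7, 7, 7, 1]; 5 cycles in total.
Σ(ℓ_i−1) = 29−5 = 24; sign = (−1)^24 = +1.
Check: (24/29) = +1 by Zolotarev.

+1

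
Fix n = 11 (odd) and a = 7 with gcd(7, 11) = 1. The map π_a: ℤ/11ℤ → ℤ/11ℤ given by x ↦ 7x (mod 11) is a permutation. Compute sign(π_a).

Trace 2: π^k(2) = [2, 3, 10, 4, 6, 9, 8] for k=0..6.
Cycle type of π: 10 + 1; total 2 cycles.
With 2 cycles on 11 points, sign = (−1)^{11−2} = -1.
(7|11)_J = -1 (Zolotarev's lemma cross-check).

-1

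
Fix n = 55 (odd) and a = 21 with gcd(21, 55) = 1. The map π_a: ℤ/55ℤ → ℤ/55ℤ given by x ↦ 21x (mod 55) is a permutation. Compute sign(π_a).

Start at x=1: 1 → 21 → 1 (one orbit).
The orbit structure of x ↦ 21x mod 55: 30 orbits of sizes [2, 2, 2, 2, 2, 2, 2, 2, 2, 2, 2, 2, 2, 2, 2, 2, 2, 2, 2, 2, 2, 2, 2, 2, 2, 1, 1, 1, 1, 1].
30 cycles on 55: each ℓ→(−1)^(ℓ−1), product (−1)^25 = -1.
Check: (21/55) = -1 by Zolotarev.

-1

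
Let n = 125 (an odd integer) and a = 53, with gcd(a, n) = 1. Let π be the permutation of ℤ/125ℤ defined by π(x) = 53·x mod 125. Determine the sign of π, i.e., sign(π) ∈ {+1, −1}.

Trace 12: π^k(12) = [12, 11, 83, 24, 22, 41, 48] for k=0..6.
4 cycles of lengths [100, 20, 4, 1].
sign(π) = (−1)^{n − #cycles} = (−1)^{125−4} = (−1)^121 = -1.
Zolotarev: (53|125) = -1, matching the cycle-count sign.

-1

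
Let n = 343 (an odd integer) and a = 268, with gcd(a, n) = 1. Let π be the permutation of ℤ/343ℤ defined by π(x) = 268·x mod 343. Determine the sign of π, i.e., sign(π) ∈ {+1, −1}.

+1

Trace 274: π^k(274) = [274, 30, 151, 337, 107, 207, 253] for k=0..6.
7 cycles of lengths [147, 147, 21, 21, 3, 3, 1].
Σ(ℓ_i−1) = 343−7 = 336; sign = (−1)^336 = +1.
Check: (268/343) = +1 by Zolotarev.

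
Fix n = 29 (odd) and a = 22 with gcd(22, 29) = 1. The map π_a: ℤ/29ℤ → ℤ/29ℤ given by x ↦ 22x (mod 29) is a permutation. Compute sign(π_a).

Orbit of 9 under x↦22x: [9, 24, 6, 16, 4, 1, 22]… (length divides ord_29(22)).
Decompose π into cycles: lengths [14, 14, 1] (3 cycles, including the fixed point 0).
With 3 cycles on 29 points, sign = (−1)^{29−3} = +1.

+1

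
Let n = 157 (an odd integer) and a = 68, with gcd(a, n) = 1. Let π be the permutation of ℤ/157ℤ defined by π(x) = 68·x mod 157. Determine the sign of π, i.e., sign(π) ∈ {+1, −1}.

+1

Start at x=3: 3 → 47 → 56 → 40 → 51 → 14 → 10 → … (one orbit).
Decompose π into cycles: lengths [78, 78, 1] (3 cycles, including the fixed point 0).
157 − 3 = 154 transpositions; sign(π) = (−1)^154 = +1.
(68|157)_J = +1 (Zolotarev's lemma cross-check).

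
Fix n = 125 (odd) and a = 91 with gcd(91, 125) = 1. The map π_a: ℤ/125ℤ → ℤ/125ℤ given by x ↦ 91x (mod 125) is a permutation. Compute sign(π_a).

+1

Start at x=101: 101 → 66 → 6 → 46 → 61 → 51 → 16 → … (one orbit).
π_91 has 13 disjoint cycles with lengths [25, 25, 25, 25, 5, 5, 5, 5, 1, 1, 1, 1, 1] on {0,…,124}.
With 13 cycles on 125 points, sign = (−1)^{125−13} = +1.
The Jacobi symbol (91|125) = +1 (Zolotarev) agrees.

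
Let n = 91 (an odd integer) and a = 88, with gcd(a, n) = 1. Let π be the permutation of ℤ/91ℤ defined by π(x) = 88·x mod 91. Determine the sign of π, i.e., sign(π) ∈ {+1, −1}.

Start at x=30: 30 → 1 → 88 → 9 → 64 → 81 → 30 (one orbit).
Cycle type of π: 6×14 + 3×2 + 1; total 17 cycles.
Σ(ℓ_i−1) = 91−17 = 74; sign = (−1)^74 = +1.

+1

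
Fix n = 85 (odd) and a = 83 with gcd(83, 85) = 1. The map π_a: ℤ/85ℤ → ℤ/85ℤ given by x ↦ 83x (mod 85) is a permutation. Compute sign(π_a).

-1

Start at x=42: 42 → 1 → 83 → 4 → 77 → 16 → 53 → … (one orbit).
Cycle type of π: 8×10 + 4 + 1; total 12 cycles.
n − c = 85 − 12 = 73; sign = (−1)^73 = -1.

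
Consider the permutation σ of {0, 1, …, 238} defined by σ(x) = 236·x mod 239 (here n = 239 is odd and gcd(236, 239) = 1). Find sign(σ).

Orbit of 206 under x↦236x: [206, 99, 181, 174, 195, 132, 82]… (length divides ord_239(236)).
Decompose π into cycles: lengths [238, 1] (2 cycles, including the fixed point 0).
2 cycles on 239: each ℓ→(−1)^(ℓ−1), product (−1)^237 = -1.
(236|239)_J = -1 (Zolotarev's lemma cross-check).

-1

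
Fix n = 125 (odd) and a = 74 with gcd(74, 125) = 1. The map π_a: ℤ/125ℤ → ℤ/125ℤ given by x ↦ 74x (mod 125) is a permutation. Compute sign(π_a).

Trace 76: π^k(76) = [76, 124, 51, 24, 26, 49, 1] for k=0..6.
23 cycles of lengths [10, 10, 10, 10, 10, 10, 10, 10, 10, 10, 2, 2, 2, 2, 2, 2, 2, 2, 2, 2, 2, 2, 1].
sign(π) = (−1)^{n − #cycles} = (−1)^{125−23} = (−1)^102 = +1.
The Jacobi symbol (74|125) = +1 (Zolotarev) agrees.

+1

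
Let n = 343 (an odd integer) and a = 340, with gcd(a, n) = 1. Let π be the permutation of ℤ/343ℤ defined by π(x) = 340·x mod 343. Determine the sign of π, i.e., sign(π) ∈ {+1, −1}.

+1

Start at x=200: 200 → 86 → 85 → 88 → 79 → 106 → 25 → … (one orbit).
7 cycles of lengths [147, 147, 21, 21, 3, 3, 1].
7 cycles on 343: each ℓ→(−1)^(ℓ−1), product (−1)^336 = +1.
Check: (340/343) = +1 by Zolotarev.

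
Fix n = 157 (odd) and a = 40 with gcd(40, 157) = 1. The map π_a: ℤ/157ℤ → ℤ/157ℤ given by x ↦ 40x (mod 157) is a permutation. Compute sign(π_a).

Orbit of 37 under x↦40x: [37, 67, 11, 126, 16, 12, 9]… (length divides ord_157(40)).
Cycle type of π: 39×4 + 1; total 5 cycles.
sign(π) = (−1)^{n − #cycles} = (−1)^{157−5} = (−1)^152 = +1.
Via Zolotarev, sign(π_{40}) = (40|157) = +1.

+1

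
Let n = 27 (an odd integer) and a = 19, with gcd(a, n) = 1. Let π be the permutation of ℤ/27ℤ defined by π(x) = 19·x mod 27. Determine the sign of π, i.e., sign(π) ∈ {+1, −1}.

Start at x=10: 10 → 1 → 19 → 10 (one orbit).
The orbit structure of x ↦ 19x mod 27: 15 orbits of sizes [3, 3, 3, 3, 3, 3, 1, 1, 1, 1, 1, 1, 1, 1, 1].
15 cycles on 27: each ℓ→(−1)^(ℓ−1), product (−1)^12 = +1.

+1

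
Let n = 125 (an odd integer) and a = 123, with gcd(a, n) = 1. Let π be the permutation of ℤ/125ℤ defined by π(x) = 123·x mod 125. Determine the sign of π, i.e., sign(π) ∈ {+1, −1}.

Trace 3: π^k(3) = [3, 119, 12, 101, 48, 29, 67] for k=0..6.
Decompose π into cycles: lengths [100, 20, 4, 1] (4 cycles, including the fixed point 0).
sign(π) = (−1)^{n − #cycles} = (−1)^{125−4} = (−1)^121 = -1.
The Jacobi symbol (123|125) = -1 (Zolotarev) agrees.

-1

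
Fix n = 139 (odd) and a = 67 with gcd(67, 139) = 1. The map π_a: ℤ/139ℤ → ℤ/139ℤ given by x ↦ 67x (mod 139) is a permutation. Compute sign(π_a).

+1

Start at x=65: 65 → 46 → 24 → 79 → 11 → 42 → 34 → … (one orbit).
Decompose π into cycles: lengths [69, 69, 1] (3 cycles, including the fixed point 0).
n − c = 139 − 3 = 136; sign = (−1)^136 = +1.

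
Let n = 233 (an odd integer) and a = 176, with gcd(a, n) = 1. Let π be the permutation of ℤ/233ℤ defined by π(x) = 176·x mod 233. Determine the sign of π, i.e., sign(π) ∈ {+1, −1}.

-1

Trace 213: π^k(213) = [213, 208, 27, 92, 115, 202, 136] for k=0..6.
2 cycles of lengths [232, 1].
sign(π) = (−1)^{n − #cycles} = (−1)^{233−2} = (−1)^231 = -1.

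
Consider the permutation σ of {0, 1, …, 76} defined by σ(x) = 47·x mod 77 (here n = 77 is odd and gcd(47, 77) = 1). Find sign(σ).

Trace 64: π^k(64) = [64, 5, 4, 34, 58, 31, 71] for k=0..6.
Cycle lengths of π_47 on ℤ/77ℤ: [30, 30, 6, 5, 5, 1]; 6 cycles in total.
With 6 cycles on 77 points, sign = (−1)^{77−6} = -1.
Check: (47/77) = -1 by Zolotarev.

-1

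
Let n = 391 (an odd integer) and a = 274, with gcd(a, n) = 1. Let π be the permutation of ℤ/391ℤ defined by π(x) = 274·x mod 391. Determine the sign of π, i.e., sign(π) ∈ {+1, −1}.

Orbit of 263 under x↦274x: [263, 118, 270, 81, 298, 324, 19]… (length divides ord_391(274)).
Cycle type of π: 88×4 + 22 + 8×2 + 1; total 8 cycles.
With 8 cycles on 391 points, sign = (−1)^{391−8} = -1.

-1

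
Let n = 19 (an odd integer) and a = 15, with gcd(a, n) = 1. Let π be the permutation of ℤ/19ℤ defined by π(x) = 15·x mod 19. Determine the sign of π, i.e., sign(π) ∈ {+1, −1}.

Start at x=17: 17 → 8 → 6 → 14 → 1 → 15 → 16 → … (one orbit).
Cycle type of π: 18 + 1; total 2 cycles.
sign(π) = (−1)^{n − #cycles} = (−1)^{19−2} = (−1)^17 = -1.
(15|19)_J = -1 (Zolotarev's lemma cross-check).

-1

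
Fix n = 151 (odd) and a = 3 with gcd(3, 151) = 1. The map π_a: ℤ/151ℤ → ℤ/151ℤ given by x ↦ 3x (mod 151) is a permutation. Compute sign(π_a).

Trace 92: π^k(92) = [92, 125, 73, 68, 53, 8, 24] for k=0..6.
4 cycles of lengths [50, 50, 50, 1].
4 cycles on 151: each ℓ→(−1)^(ℓ−1), product (−1)^147 = -1.
Check: (3/151) = -1 by Zolotarev.

-1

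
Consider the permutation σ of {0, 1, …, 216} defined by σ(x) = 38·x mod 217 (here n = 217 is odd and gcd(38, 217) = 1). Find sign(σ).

-1

Start at x=191: 191 → 97 → 214 → 103 → 8 → 87 → 51 → … (one orbit).
Cycle type of π: 30×6 + 15×2 + 6 + 1; total 10 cycles.
217 − 10 = 207 transpositions; sign(π) = (−1)^207 = -1.
The Jacobi symbol (38|217) = -1 (Zolotarev) agrees.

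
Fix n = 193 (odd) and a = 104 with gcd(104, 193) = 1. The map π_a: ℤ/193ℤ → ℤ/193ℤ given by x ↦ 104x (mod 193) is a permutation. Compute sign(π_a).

-1

Trace 170: π^k(170) = [170, 117, 9, 164, 72, 154, 190] for k=0..6.
Cycle type of π: 64×3 + 1; total 4 cycles.
Σ(ℓ_i−1) = 193−4 = 189; sign = (−1)^189 = -1.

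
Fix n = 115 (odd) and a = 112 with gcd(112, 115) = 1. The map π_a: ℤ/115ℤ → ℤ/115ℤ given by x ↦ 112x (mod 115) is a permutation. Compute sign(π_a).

Trace 22: π^k(22) = [22, 49, 83, 96, 57, 59, 53] for k=0..6.
Cycle type of π: 44×2 + 22 + 4 + 1; total 5 cycles.
Σ(ℓ_i−1) = 115−5 = 110; sign = (−1)^110 = +1.

+1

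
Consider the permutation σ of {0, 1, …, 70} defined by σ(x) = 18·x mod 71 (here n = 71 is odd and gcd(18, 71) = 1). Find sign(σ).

+1

Start at x=38: 38 → 45 → 29 → 25 → 24 → 6 → 37 → … (one orbit).
3 cycles of lengths [35, 35, 1].
With 3 cycles on 71 points, sign = (−1)^{71−3} = +1.
Via Zolotarev, sign(π_{18}) = (18|71) = +1.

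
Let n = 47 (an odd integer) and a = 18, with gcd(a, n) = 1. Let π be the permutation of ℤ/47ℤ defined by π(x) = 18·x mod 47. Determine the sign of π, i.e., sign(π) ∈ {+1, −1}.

Orbit of 36 under x↦18x: [36, 37, 8, 3, 7, 32, 12]… (length divides ord_47(18)).
Cycle type of π: 23×2 + 1; total 3 cycles.
sign(π) = (−1)^{n − #cycles} = (−1)^{47−3} = (−1)^44 = +1.

+1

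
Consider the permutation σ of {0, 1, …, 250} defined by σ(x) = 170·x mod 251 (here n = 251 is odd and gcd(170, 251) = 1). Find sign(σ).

-1

Trace 8: π^k(8) = [8, 105, 29, 161, 11, 113, 134] for k=0..6.
Decompose π into cycles: lengths [250, 1] (2 cycles, including the fixed point 0).
n − c = 251 − 2 = 249; sign = (−1)^249 = -1.
The Jacobi symbol (170|251) = -1 (Zolotarev) agrees.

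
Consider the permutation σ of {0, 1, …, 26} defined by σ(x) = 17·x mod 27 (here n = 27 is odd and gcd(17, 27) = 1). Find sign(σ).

Orbit of 8 under x↦17x: [8, 1, 17, 19, 26, 10]… (length divides ord_27(17)).
8 cycles of lengths [6, 6, 6, 2, 2, 2, 2, 1].
n − c = 27 − 8 = 19; sign = (−1)^19 = -1.

-1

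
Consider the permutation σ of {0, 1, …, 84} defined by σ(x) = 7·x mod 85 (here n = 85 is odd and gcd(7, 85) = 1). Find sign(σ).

+1

Trace 49: π^k(49) = [49, 3, 21, 62, 9, 63, 16] for k=0..6.
Cycle type of π: 16×5 + 4 + 1; total 7 cycles.
With 7 cycles on 85 points, sign = (−1)^{85−7} = +1.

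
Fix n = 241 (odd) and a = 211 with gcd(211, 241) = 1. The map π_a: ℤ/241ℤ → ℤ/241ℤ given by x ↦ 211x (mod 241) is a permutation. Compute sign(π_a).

+1

Start at x=64: 64 → 8 → 1 → 211 → 177 → 233 → 240 → … (one orbit).
Decompose π into cycles: lengths [8, 8, 8, 8, 8, 8, 8, 8, 8, 8, 8, 8, 8, 8, 8, 8, 8, 8, 8, 8, 8, 8, 8, 8, 8, 8, 8, 8, 8, 8, 1] (31 cycles, including the fixed point 0).
n − c = 241 − 31 = 210; sign = (−1)^210 = +1.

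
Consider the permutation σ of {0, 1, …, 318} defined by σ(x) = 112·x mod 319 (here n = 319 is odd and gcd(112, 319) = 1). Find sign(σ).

Start at x=181: 181 → 175 → 141 → 161 → 168 → 314 → 78 → … (one orbit).
10 cycles of lengths [70, 70, 70, 70, 10, 7, 7, 7, 7, 1].
Σ(ℓ_i−1) = 319−10 = 309; sign = (−1)^309 = -1.
Via Zolotarev, sign(π_{112}) = (112|319) = -1.

-1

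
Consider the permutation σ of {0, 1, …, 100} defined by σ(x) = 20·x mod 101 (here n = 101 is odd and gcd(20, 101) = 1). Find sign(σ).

Start at x=76: 76 → 5 → 100 → 81 → 4 → 80 → 85 → … (one orbit).
3 cycles of lengths [50, 50, 1].
sign(π) = (−1)^{n − #cycles} = (−1)^{101−3} = (−1)^98 = +1.
The Jacobi symbol (20|101) = +1 (Zolotarev) agrees.

+1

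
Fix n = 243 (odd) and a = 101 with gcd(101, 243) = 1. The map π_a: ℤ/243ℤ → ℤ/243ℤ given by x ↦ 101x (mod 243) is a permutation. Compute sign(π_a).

Start at x=85: 85 → 80 → 61 → 86 → 181 → 56 → 67 → … (one orbit).
π_101 has 6 disjoint cycles with lengths [162, 54, 18, 6, 2, 1] on {0,…,242}.
With 6 cycles on 243 points, sign = (−1)^{243−6} = -1.
Zolotarev: (101|243) = -1, matching the cycle-count sign.

-1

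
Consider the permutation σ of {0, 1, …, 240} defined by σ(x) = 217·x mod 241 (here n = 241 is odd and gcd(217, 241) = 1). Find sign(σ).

Trace 143: π^k(143) = [143, 183, 187, 91, 226, 119, 36] for k=0..6.
Decompose π into cycles: lengths [30, 30, 30, 30, 30, 30, 30, 30, 1] (9 cycles, including the fixed point 0).
9 cycles on 241: each ℓ→(−1)^(ℓ−1), product (−1)^232 = +1.
(217|241)_J = +1 (Zolotarev's lemma cross-check).

+1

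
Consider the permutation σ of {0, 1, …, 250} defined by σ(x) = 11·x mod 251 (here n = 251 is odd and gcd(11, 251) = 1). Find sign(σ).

-1

Orbit of 194 under x↦11x: [194, 126, 131, 186, 38, 167, 80]… (length divides ord_251(11)).
Cycle lengths of π_11 on ℤ/251ℤ: [250, 1]; 2 cycles in total.
With 2 cycles on 251 points, sign = (−1)^{251−2} = -1.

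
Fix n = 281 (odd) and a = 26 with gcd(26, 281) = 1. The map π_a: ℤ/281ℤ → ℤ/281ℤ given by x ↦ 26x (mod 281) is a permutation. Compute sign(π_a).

-1

Orbit of 14 under x↦26x: [14, 83, 191, 189, 137, 190, 163]… (length divides ord_281(26)).
Decompose π into cycles: lengths [280, 1] (2 cycles, including the fixed point 0).
n − c = 281 − 2 = 279; sign = (−1)^279 = -1.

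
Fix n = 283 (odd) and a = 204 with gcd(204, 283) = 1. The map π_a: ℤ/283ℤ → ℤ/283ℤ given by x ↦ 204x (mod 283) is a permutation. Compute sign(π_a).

+1

Trace 78: π^k(78) = [78, 64, 38, 111, 4, 250, 60] for k=0..6.
Cycle lengths of π_204 on ℤ/283ℤ: [47, 47, 47, 47, 47, 47, 1]; 7 cycles in total.
n − c = 283 − 7 = 276; sign = (−1)^276 = +1.
Via Zolotarev, sign(π_{204}) = (204|283) = +1.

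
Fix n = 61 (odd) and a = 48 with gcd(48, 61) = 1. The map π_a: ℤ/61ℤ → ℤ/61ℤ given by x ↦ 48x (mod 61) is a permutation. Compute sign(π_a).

+1

Trace 14: π^k(14) = [14, 1, 48, 47, 60, 13] for k=0..5.
11 cycles of lengths [6, 6, 6, 6, 6, 6, 6, 6, 6, 6, 1].
Σ(ℓ_i−1) = 61−11 = 50; sign = (−1)^50 = +1.
Check: (48/61) = +1 by Zolotarev.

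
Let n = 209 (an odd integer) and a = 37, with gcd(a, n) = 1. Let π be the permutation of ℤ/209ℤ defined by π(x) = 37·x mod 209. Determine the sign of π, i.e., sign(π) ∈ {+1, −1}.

-1

Start at x=115: 115 → 75 → 58 → 56 → 191 → 170 → 20 → … (one orbit).
Cycle type of π: 10×18 + 5×2 + 2×9 + 1; total 30 cycles.
Σ(ℓ_i−1) = 209−30 = 179; sign = (−1)^179 = -1.
The Jacobi symbol (37|209) = -1 (Zolotarev) agrees.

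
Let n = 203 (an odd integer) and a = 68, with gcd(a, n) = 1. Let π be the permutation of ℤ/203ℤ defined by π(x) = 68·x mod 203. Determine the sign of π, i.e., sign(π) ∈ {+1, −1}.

Start at x=120: 120 → 40 → 81 → 27 → 9 → 3 → 1 → … (one orbit).
Decompose π into cycles: lengths [84, 84, 28, 6, 1] (5 cycles, including the fixed point 0).
sign(π) = (−1)^{n − #cycles} = (−1)^{203−5} = (−1)^198 = +1.
Zolotarev: (68|203) = +1, matching the cycle-count sign.

+1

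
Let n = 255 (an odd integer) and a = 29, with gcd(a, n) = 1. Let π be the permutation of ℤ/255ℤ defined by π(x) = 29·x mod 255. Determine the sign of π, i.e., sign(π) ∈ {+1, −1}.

+1

Orbit of 194 under x↦29x: [194, 16, 209, 196, 74, 106, 14]… (length divides ord_255(29)).
Decompose π into cycles: lengths [16, 16, 16, 16, 16, 16, 16, 16, 16, 16, 16, 16, 16, 16, 16, 2, 2, 2, 2, 2, 2, 2, 1] (23 cycles, including the fixed point 0).
23 cycles on 255: each ℓ→(−1)^(ℓ−1), product (−1)^232 = +1.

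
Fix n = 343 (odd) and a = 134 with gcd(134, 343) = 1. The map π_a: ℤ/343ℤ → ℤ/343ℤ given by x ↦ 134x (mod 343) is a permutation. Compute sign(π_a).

+1

Orbit of 218 under x↦134x: [218, 57, 92, 323, 64, 1, 134]… (length divides ord_343(134)).
19 cycles of lengths [49, 49, 49, 49, 49, 49, 7, 7, 7, 7, 7, 7, 1, 1, 1, 1, 1, 1, 1].
Σ(ℓ_i−1) = 343−19 = 324; sign = (−1)^324 = +1.
The Jacobi symbol (134|343) = +1 (Zolotarev) agrees.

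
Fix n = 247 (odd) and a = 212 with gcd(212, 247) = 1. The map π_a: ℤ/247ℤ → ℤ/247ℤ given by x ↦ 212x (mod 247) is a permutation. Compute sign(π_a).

Start at x=35: 35 → 10 → 144 → 147 → 42 → 12 → 74 → … (one orbit).
Cycle type of π: 18×13 + 6×2 + 1; total 16 cycles.
n − c = 247 − 16 = 231; sign = (−1)^231 = -1.
Via Zolotarev, sign(π_{212}) = (212|247) = -1.

-1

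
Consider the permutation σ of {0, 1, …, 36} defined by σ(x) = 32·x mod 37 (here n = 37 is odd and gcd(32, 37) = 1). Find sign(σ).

Trace 26: π^k(26) = [26, 18, 21, 6, 7, 2, 27] for k=0..6.
π_32 has 2 disjoint cycles with lengths [36, 1] on {0,…,36}.
Σ(ℓ_i−1) = 37−2 = 35; sign = (−1)^35 = -1.
The Jacobi symbol (32|37) = -1 (Zolotarev) agrees.

-1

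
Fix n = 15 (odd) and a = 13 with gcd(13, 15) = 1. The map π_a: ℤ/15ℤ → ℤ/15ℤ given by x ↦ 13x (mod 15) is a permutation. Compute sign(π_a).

-1

Start at x=4: 4 → 7 → 1 → 13 → 4 (one orbit).
Cycle type of π: 4×3 + 1×3; total 6 cycles.
n − c = 15 − 6 = 9; sign = (−1)^9 = -1.
Via Zolotarev, sign(π_{13}) = (13|15) = -1.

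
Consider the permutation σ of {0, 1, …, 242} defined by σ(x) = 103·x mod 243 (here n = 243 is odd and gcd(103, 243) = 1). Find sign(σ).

+1

Orbit of 88 under x↦103x: [88, 73, 229, 16, 190, 130, 25]… (length divides ord_243(103)).
Cycle type of π: 81×2 + 27×2 + 9×2 + 3×2 + 1×3; total 11 cycles.
Σ(ℓ_i−1) = 243−11 = 232; sign = (−1)^232 = +1.
(103|243)_J = +1 (Zolotarev's lemma cross-check).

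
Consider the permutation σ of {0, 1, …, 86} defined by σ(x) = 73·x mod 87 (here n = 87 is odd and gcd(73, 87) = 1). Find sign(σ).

-1

Trace 28: π^k(28) = [28, 43, 7, 76, 67, 19, 82] for k=0..6.
Decompose π into cycles: lengths [28, 28, 28, 1, 1, 1] (6 cycles, including the fixed point 0).
6 cycles on 87: each ℓ→(−1)^(ℓ−1), product (−1)^81 = -1.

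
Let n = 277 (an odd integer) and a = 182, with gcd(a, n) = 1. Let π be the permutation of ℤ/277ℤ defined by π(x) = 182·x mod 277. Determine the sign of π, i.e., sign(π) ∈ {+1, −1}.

-1

Start at x=242: 242 → 1 → 182 → 161 → 217 → 160 → 35 → … (one orbit).
Cycle type of π: 12×23 + 1; total 24 cycles.
n − c = 277 − 24 = 253; sign = (−1)^253 = -1.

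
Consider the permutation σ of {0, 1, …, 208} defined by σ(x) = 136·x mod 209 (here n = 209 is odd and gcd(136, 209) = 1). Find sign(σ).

Orbit of 34 under x↦136x: [34, 26, 192, 196, 113, 111, 48]… (length divides ord_209(136)).
The orbit structure of x ↦ 136x mod 209: 6 orbits of sizes [90, 90, 18, 5, 5, 1].
Σ(ℓ_i−1) = 209−6 = 203; sign = (−1)^203 = -1.

-1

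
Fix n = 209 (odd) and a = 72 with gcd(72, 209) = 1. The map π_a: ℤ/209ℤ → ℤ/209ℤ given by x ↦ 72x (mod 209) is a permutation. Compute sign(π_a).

Start at x=47: 47 → 40 → 163 → 32 → 5 → 151 → 4 → … (one orbit).
Cycle type of π: 90×2 + 18 + 10 + 1; total 5 cycles.
5 cycles on 209: each ℓ→(−1)^(ℓ−1), product (−1)^204 = +1.

+1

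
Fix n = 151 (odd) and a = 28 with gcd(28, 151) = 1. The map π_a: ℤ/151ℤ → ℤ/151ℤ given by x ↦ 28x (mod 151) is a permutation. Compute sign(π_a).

Trace 132: π^k(132) = [132, 72, 53, 125, 27, 1, 28] for k=0..6.
The orbit structure of x ↦ 28x mod 151: 4 orbits of sizes [50, 50, 50, 1].
sign(π) = (−1)^{n − #cycles} = (−1)^{151−4} = (−1)^147 = -1.
The Jacobi symbol (28|151) = -1 (Zolotarev) agrees.

-1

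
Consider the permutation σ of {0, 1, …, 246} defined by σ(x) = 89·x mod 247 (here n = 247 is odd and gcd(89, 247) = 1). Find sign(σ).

Start at x=120: 120 → 59 → 64 → 15 → 100 → 8 → 218 → … (one orbit).
Cycle type of π: 36×6 + 18 + 12 + 1; total 9 cycles.
Σ(ℓ_i−1) = 247−9 = 238; sign = (−1)^238 = +1.

+1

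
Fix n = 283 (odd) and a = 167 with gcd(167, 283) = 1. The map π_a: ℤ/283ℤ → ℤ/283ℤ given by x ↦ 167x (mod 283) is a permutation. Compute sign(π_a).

-1

Start at x=205: 205 → 275 → 79 → 175 → 76 → 240 → 177 → … (one orbit).
π_167 has 4 disjoint cycles with lengths [94, 94, 94, 1] on {0,…,282}.
283 − 4 = 279 transpositions; sign(π) = (−1)^279 = -1.
The Jacobi symbol (167|283) = -1 (Zolotarev) agrees.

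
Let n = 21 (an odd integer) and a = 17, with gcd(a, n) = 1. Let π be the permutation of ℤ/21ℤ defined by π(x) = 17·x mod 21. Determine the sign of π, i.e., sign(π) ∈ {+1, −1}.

Trace 4: π^k(4) = [4, 5, 1, 17, 16, 20] for k=0..5.
The orbit structure of x ↦ 17x mod 21: 5 orbits of sizes [6, 6, 6, 2, 1].
21 − 5 = 16 transpositions; sign(π) = (−1)^16 = +1.
(17|21)_J = +1 (Zolotarev's lemma cross-check).

+1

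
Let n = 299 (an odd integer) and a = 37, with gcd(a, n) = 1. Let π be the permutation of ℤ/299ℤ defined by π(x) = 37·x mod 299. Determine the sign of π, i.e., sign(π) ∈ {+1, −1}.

Start at x=206: 206 → 147 → 57 → 16 → 293 → 77 → 158 → … (one orbit).
Decompose π into cycles: lengths [132, 132, 22, 12, 1] (5 cycles, including the fixed point 0).
299 − 5 = 294 transpositions; sign(π) = (−1)^294 = +1.

+1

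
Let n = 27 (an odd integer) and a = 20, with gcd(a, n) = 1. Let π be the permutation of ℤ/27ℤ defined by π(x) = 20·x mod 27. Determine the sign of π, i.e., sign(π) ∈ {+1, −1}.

-1

Start at x=22: 22 → 8 → 25 → 14 → 10 → 11 → 4 → … (one orbit).
Cycle type of π: 18 + 6 + 2 + 1; total 4 cycles.
27 − 4 = 23 transpositions; sign(π) = (−1)^23 = -1.
Via Zolotarev, sign(π_{20}) = (20|27) = -1.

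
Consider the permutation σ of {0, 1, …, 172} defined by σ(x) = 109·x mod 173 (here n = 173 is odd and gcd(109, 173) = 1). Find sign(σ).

Trace 10: π^k(10) = [10, 52, 132, 29, 47, 106, 136] for k=0..6.
Cycle type of π: 43×4 + 1; total 5 cycles.
173 − 5 = 168 transpositions; sign(π) = (−1)^168 = +1.
(109|173)_J = +1 (Zolotarev's lemma cross-check).

+1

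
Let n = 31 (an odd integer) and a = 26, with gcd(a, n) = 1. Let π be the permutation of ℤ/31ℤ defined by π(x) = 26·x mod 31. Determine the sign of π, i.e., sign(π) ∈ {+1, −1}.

Start at x=30: 30 → 5 → 6 → 1 → 26 → 25 → 30 (one orbit).
The orbit structure of x ↦ 26x mod 31: 6 orbits of sizes [6, 6, 6, 6, 6, 1].
n − c = 31 − 6 = 25; sign = (−1)^25 = -1.
Check: (26/31) = -1 by Zolotarev.

-1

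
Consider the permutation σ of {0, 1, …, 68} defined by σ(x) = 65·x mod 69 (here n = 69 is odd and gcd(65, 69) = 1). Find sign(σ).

Trace 17: π^k(17) = [17, 1, 65, 16, 5, 49, 11] for k=0..6.
π_65 has 5 disjoint cycles with lengths [22, 22, 22, 2, 1] on {0,…,68}.
sign(π) = (−1)^{n − #cycles} = (−1)^{69−5} = (−1)^64 = +1.

+1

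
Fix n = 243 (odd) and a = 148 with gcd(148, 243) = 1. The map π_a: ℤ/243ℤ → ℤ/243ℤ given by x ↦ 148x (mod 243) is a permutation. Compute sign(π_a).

Start at x=145: 145 → 76 → 70 → 154 → 193 → 133 → 1 → … (one orbit).
π_148 has 11 disjoint cycles with lengths [81, 81, 27, 27, 9, 9, 3, 3, 1, 1, 1] on {0,…,242}.
n − c = 243 − 11 = 232; sign = (−1)^232 = +1.

+1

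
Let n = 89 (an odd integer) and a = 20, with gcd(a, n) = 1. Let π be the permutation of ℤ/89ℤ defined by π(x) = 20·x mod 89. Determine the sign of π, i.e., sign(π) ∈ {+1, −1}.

+1

Orbit of 45 under x↦20x: [45, 10, 22, 84, 78, 47, 50]… (length divides ord_89(20)).
Decompose π into cycles: lengths [44, 44, 1] (3 cycles, including the fixed point 0).
sign(π) = (−1)^{n − #cycles} = (−1)^{89−3} = (−1)^86 = +1.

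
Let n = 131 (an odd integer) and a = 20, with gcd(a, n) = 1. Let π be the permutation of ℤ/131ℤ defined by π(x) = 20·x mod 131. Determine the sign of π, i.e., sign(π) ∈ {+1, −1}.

+1

Trace 105: π^k(105) = [105, 4, 80, 28, 36, 65, 121] for k=0..6.
3 cycles of lengths [65, 65, 1].
131 − 3 = 128 transpositions; sign(π) = (−1)^128 = +1.
Via Zolotarev, sign(π_{20}) = (20|131) = +1.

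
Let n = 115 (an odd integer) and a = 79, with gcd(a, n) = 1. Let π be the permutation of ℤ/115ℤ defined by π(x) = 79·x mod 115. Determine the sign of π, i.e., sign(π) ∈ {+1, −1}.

-1

Trace 114: π^k(114) = [114, 36, 84, 81, 74, 96, 109] for k=0..6.
8 cycles of lengths [22, 22, 22, 22, 22, 2, 2, 1].
8 cycles on 115: each ℓ→(−1)^(ℓ−1), product (−1)^107 = -1.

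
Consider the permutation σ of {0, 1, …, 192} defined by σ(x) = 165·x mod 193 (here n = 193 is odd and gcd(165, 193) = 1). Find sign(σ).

Trace 36: π^k(36) = [36, 150, 46, 63, 166, 177, 62] for k=0..6.
π_165 has 5 disjoint cycles with lengths [48, 48, 48, 48, 1] on {0,…,192}.
With 5 cycles on 193 points, sign = (−1)^{193−5} = +1.

+1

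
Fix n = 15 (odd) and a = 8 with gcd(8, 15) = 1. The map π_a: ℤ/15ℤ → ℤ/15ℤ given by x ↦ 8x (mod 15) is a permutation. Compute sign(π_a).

+1

Start at x=1: 1 → 8 → 4 → 2 → 1 (one orbit).
π_8 has 5 disjoint cycles with lengths [4, 4, 4, 2, 1] on {0,…,14}.
5 cycles on 15: each ℓ→(−1)^(ℓ−1), product (−1)^10 = +1.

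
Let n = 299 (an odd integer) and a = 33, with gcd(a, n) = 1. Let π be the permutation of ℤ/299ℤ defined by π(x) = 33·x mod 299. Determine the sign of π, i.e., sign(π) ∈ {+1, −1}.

Orbit of 282 under x↦33x: [282, 37, 25, 227, 16, 229, 82]… (length divides ord_299(33)).
π_33 has 5 disjoint cycles with lengths [132, 132, 22, 12, 1] on {0,…,298}.
Σ(ℓ_i−1) = 299−5 = 294; sign = (−1)^294 = +1.
Via Zolotarev, sign(π_{33}) = (33|299) = +1.

+1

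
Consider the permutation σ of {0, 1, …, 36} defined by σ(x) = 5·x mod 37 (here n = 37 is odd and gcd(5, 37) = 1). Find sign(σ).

-1

Orbit of 6 under x↦5x: [6, 30, 2, 10, 13, 28, 29]… (length divides ord_37(5)).
Cycle lengths of π_5 on ℤ/37ℤ: [36, 1]; 2 cycles in total.
Σ(ℓ_i−1) = 37−2 = 35; sign = (−1)^35 = -1.
Zolotarev: (5|37) = -1, matching the cycle-count sign.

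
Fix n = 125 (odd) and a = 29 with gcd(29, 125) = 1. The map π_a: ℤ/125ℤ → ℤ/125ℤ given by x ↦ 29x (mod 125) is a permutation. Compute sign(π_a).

Orbit of 94 under x↦29x: [94, 101, 54, 66, 39, 6, 49]… (length divides ord_125(29)).
Decompose π into cycles: lengths [50, 50, 10, 10, 2, 2, 1] (7 cycles, including the fixed point 0).
125 − 7 = 118 transpositions; sign(π) = (−1)^118 = +1.
(29|125)_J = +1 (Zolotarev's lemma cross-check).

+1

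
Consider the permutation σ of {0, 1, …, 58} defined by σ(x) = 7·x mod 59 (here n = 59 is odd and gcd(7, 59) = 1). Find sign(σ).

Start at x=16: 16 → 53 → 17 → 1 → 7 → 49 → 48 → … (one orbit).
Cycle lengths of π_7 on ℤ/59ℤ: [29, 29, 1]; 3 cycles in total.
3 cycles on 59: each ℓ→(−1)^(ℓ−1), product (−1)^56 = +1.

+1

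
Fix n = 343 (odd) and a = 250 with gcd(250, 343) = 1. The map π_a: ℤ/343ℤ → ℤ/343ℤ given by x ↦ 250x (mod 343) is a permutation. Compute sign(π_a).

-1

Trace 199: π^k(199) = [199, 15, 320, 81, 13, 163, 276] for k=0..6.
Cycle lengths of π_250 on ℤ/343ℤ: [294, 42, 6, 1]; 4 cycles in total.
343 − 4 = 339 transpositions; sign(π) = (−1)^339 = -1.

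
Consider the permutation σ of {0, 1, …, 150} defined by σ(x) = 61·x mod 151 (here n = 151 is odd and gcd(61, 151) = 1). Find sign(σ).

-1

Orbit of 72 under x↦61x: [72, 13, 38, 53, 62, 7, 125]… (length divides ord_151(61)).
Cycle lengths of π_61 on ℤ/151ℤ: [150, 1]; 2 cycles in total.
n − c = 151 − 2 = 149; sign = (−1)^149 = -1.
(61|151)_J = -1 (Zolotarev's lemma cross-check).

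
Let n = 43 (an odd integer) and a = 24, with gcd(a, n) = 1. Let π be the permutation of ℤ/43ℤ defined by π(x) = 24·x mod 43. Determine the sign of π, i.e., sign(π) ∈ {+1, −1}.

Orbit of 38 under x↦24x: [38, 9, 1, 24, 17, 21, 31]… (length divides ord_43(24)).
Decompose π into cycles: lengths [21, 21, 1] (3 cycles, including the fixed point 0).
sign(π) = (−1)^{n − #cycles} = (−1)^{43−3} = (−1)^40 = +1.
Via Zolotarev, sign(π_{24}) = (24|43) = +1.

+1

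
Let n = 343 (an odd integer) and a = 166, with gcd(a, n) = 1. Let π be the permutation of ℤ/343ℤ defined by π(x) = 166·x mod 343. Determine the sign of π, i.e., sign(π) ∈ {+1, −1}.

-1

Orbit of 312 under x↦166x: [312, 342, 177, 227, 295, 264, 263]… (length divides ord_343(166)).
π_166 has 16 disjoint cycles with lengths [42, 42, 42, 42, 42, 42, 42, 6, 6, 6, 6, 6, 6, 6, 6, 1] on {0,…,342}.
343 − 16 = 327 transpositions; sign(π) = (−1)^327 = -1.
Zolotarev: (166|343) = -1, matching the cycle-count sign.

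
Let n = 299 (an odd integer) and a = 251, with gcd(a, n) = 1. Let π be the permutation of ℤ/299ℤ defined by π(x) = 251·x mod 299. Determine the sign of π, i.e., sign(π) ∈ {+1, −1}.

Start at x=17: 17 → 81 → 298 → 48 → 88 → 261 → 30 → … (one orbit).
8 cycles of lengths [66, 66, 66, 66, 22, 6, 6, 1].
8 cycles on 299: each ℓ→(−1)^(ℓ−1), product (−1)^291 = -1.

-1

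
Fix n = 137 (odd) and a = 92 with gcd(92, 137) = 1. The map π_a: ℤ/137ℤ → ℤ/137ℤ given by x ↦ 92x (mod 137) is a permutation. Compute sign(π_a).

-1

Start at x=126: 126 → 84 → 56 → 83 → 101 → 113 → 121 → … (one orbit).
2 cycles of lengths [136, 1].
2 cycles on 137: each ℓ→(−1)^(ℓ−1), product (−1)^135 = -1.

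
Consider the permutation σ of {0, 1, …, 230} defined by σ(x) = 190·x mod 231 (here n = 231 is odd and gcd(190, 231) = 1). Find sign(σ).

Start at x=190: 190 → 64 → 148 → 169 → 1 → 190 (one orbit).
Cycle lengths of π_190 on ℤ/231ℤ: [5, 5, 5, 5, 5, 5, 5, 5, 5, 5, 5, 5, 5, 5, 5, 5, 5, 5, 5, 5, 5, 5, 5, 5, 5, 5, 5, 5, 5, 5, 5, 5, 5, 5, 5, 5, 5, 5, 5, 5, 5, 5, 1, 1, 1, 1, 1, 1, 1, 1, 1, 1, 1, 1, 1, 1, 1, 1, 1, 1, 1, 1, 1]; 63 cycles in total.
sign(π) = (−1)^{n − #cycles} = (−1)^{231−63} = (−1)^168 = +1.

+1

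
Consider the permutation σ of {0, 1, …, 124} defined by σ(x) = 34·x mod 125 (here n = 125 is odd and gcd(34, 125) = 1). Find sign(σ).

+1

Orbit of 66 under x↦34x: [66, 119, 46, 64, 51, 109, 81]… (length divides ord_125(34)).
π_34 has 7 disjoint cycles with lengths [50, 50, 10, 10, 2, 2, 1] on {0,…,124}.
7 cycles on 125: each ℓ→(−1)^(ℓ−1), product (−1)^118 = +1.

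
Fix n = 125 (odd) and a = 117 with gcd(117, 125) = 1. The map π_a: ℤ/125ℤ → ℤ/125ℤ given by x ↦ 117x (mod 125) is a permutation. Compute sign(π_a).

-1

Start at x=34: 34 → 103 → 51 → 92 → 14 → 13 → 21 → … (one orbit).
π_117 has 4 disjoint cycles with lengths [100, 20, 4, 1] on {0,…,124}.
sign(π) = (−1)^{n − #cycles} = (−1)^{125−4} = (−1)^121 = -1.
Via Zolotarev, sign(π_{117}) = (117|125) = -1.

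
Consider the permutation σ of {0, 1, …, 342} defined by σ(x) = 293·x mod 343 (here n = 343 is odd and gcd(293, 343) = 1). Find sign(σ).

-1

Trace 50: π^k(50) = [50, 244, 148, 146, 246, 48, 1] for k=0..6.
Cycle lengths of π_293 on ℤ/343ℤ: [14, 14, 14, 14, 14, 14, 14, 14, 14, 14, 14, 14, 14, 14, 14, 14, 14, 14, 14, 14, 14, 2, 2, 2, 2, 2, 2, 2, 2, 2, 2, 2, 2, 2, 2, 2, 2, 2, 2, 2, 2, 2, 2, 2, 2, 1]; 46 cycles in total.
n − c = 343 − 46 = 297; sign = (−1)^297 = -1.
(293|343)_J = -1 (Zolotarev's lemma cross-check).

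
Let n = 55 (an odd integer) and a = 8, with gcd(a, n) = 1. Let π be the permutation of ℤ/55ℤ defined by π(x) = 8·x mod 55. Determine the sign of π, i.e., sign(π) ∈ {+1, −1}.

+1

Orbit of 2 under x↦8x: [2, 16, 18, 34, 52, 31, 28]… (length divides ord_55(8)).
5 cycles of lengths [20, 20, 10, 4, 1].
With 5 cycles on 55 points, sign = (−1)^{55−5} = +1.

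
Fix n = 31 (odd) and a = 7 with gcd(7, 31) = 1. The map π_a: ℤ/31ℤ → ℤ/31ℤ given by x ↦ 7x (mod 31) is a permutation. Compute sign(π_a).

+1

Trace 10: π^k(10) = [10, 8, 25, 20, 16, 19, 9] for k=0..6.
The orbit structure of x ↦ 7x mod 31: 3 orbits of sizes [15, 15, 1].
sign(π) = (−1)^{n − #cycles} = (−1)^{31−3} = (−1)^28 = +1.
Zolotarev: (7|31) = +1, matching the cycle-count sign.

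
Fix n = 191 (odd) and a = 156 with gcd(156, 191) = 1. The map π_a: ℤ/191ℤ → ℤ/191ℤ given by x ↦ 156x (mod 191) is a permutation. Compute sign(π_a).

+1

Start at x=10: 10 → 32 → 26 → 45 → 144 → 117 → 107 → … (one orbit).
Cycle lengths of π_156 on ℤ/191ℤ: [95, 95, 1]; 3 cycles in total.
n − c = 191 − 3 = 188; sign = (−1)^188 = +1.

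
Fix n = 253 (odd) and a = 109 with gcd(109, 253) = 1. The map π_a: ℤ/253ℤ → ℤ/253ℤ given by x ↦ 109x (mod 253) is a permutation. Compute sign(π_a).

Start at x=210: 210 → 120 → 177 → 65 → 1 → 109 → 243 → … (one orbit).
The orbit structure of x ↦ 109x mod 253: 17 orbits of sizes [22, 22, 22, 22, 22, 22, 22, 22, 22, 22, 22, 2, 2, 2, 2, 2, 1].
With 17 cycles on 253 points, sign = (−1)^{253−17} = +1.
(109|253)_J = +1 (Zolotarev's lemma cross-check).

+1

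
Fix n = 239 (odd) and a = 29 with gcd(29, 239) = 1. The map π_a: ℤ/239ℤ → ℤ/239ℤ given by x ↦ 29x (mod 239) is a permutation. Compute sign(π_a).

Start at x=196: 196 → 187 → 165 → 5 → 145 → 142 → 55 → … (one orbit).
Cycle lengths of π_29 on ℤ/239ℤ: [119, 119, 1]; 3 cycles in total.
Σ(ℓ_i−1) = 239−3 = 236; sign = (−1)^236 = +1.
(29|239)_J = +1 (Zolotarev's lemma cross-check).

+1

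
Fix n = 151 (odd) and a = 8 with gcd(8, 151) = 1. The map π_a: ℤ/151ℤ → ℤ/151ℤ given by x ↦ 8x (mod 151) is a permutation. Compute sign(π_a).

+1

Start at x=8: 8 → 64 → 59 → 19 → 1 → 8 (one orbit).
The orbit structure of x ↦ 8x mod 151: 31 orbits of sizes [5, 5, 5, 5, 5, 5, 5, 5, 5, 5, 5, 5, 5, 5, 5, 5, 5, 5, 5, 5, 5, 5, 5, 5, 5, 5, 5, 5, 5, 5, 1].
sign(π) = (−1)^{n − #cycles} = (−1)^{151−31} = (−1)^120 = +1.
Via Zolotarev, sign(π_{8}) = (8|151) = +1.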